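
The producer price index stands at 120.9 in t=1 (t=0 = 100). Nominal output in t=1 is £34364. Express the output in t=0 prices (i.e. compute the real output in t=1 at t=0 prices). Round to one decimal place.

28423.5

Real = Nominal ÷ (Index/100) = 34364 ÷ (120.9/100)
     = 34364 ÷ 1.209 = 28423.4905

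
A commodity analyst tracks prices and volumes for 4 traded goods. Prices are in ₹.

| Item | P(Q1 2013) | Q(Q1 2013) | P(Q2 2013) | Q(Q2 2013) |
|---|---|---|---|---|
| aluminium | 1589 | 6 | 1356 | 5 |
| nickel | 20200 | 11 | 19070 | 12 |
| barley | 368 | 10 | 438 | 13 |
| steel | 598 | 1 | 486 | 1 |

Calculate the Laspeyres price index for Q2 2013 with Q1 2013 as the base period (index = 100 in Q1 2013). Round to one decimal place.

Laspeyres price index uses base-period quantities as weights.
ΣP(Q2 2013)·Q(Q1 2013) = 1356×6 + 19070×11 + 438×10 + 486×1 = 8136 + 209770 + 4380 + 486 = 222772
ΣP(Q1 2013)·Q(Q1 2013) = 1589×6 + 20200×11 + 368×10 + 598×1 = 9534 + 222200 + 3680 + 598 = 236012
Index = 222772 / 236012 × 100 = 94.3901

94.4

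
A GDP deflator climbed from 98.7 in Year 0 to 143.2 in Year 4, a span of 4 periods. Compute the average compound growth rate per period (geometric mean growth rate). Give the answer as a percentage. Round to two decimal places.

Growth factor = (143.2/98.7)^(1/4) = (1.450861)^(1/4) = 1.097505
Growth rate = 1.097505 − 1 = 0.097505 = 9.7505%

9.75%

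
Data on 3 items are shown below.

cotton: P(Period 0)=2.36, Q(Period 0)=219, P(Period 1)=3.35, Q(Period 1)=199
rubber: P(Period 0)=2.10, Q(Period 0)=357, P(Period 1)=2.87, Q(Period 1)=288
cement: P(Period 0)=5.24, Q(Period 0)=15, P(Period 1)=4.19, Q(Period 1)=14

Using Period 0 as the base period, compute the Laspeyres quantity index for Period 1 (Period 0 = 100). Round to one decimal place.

85.3

Laspeyres quantity index uses base-period prices as weights.
ΣP(Period 0)·Q(Period 1) = 2.36×199 + 2.10×288 + 5.24×14 = 469.64 + 604.8 + 73.36 = 1147.8
ΣP(Period 0)·Q(Period 0) = 2.36×219 + 2.10×357 + 5.24×15 = 516.84 + 749.7 + 78.6 = 1345.14
Index = 1147.8 / 1345.14 × 100 = 85.3294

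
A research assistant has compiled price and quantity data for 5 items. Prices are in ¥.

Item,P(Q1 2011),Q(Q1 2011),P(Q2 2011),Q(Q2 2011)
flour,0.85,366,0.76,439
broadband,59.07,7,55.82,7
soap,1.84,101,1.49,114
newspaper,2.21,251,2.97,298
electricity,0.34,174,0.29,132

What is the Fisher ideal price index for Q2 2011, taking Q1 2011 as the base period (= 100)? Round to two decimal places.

Laspeyres component (base-period weights):
ΣP(Q2 2011)Q(Q1 2011) = 0.76×366 + 55.82×7 + 1.49×101 + 2.97×251 + 0.29×174 = 278.16 + 390.74 + 150.49 + 745.47 + 50.46 = 1615.32
ΣP(Q1 2011)Q(Q1 2011) = 0.85×366 + 59.07×7 + 1.84×101 + 2.21×251 + 0.34×174 = 311.1 + 413.49 + 185.84 + 554.71 + 59.16 = 1524.3
L = 1615.32 / 1524.3 × 100 = 105.9713
Paasche component (current-period weights):
ΣP(Q2 2011)Q(Q2 2011) = 0.76×439 + 55.82×7 + 1.49×114 + 2.97×298 + 0.29×132 = 333.64 + 390.74 + 169.86 + 885.06 + 38.28 = 1817.58
ΣP(Q1 2011)Q(Q2 2011) = 0.85×439 + 59.07×7 + 1.84×114 + 2.21×298 + 0.34×132 = 373.15 + 413.49 + 209.76 + 658.58 + 44.88 = 1699.86
P = 1817.58 / 1699.86 × 100 = 106.9253
Fisher = √(L × P) = √(105.9713 × 106.9253) = 106.4472

106.45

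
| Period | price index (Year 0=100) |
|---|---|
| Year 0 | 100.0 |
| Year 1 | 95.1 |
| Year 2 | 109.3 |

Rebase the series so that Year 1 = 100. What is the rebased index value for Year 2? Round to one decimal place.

114.9

Rebased(Year 2) = 109.3 / 95.1 × 100 = 114.9317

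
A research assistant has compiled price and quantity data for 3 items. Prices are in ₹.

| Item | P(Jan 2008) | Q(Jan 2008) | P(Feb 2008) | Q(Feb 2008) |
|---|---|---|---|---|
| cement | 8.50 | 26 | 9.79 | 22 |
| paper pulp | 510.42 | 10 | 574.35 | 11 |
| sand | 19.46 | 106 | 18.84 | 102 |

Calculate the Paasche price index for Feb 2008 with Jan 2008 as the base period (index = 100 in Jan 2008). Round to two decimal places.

Paasche price index uses current-period quantities as weights.
ΣP(Feb 2008)·Q(Feb 2008) = 9.79×22 + 574.35×11 + 18.84×102 = 215.38 + 6317.85 + 1921.68 = 8454.91
ΣP(Jan 2008)·Q(Feb 2008) = 8.50×22 + 510.42×11 + 19.46×102 = 187 + 5614.62 + 1984.92 = 7786.54
Index = 8454.91 / 7786.54 × 100 = 108.5837

108.58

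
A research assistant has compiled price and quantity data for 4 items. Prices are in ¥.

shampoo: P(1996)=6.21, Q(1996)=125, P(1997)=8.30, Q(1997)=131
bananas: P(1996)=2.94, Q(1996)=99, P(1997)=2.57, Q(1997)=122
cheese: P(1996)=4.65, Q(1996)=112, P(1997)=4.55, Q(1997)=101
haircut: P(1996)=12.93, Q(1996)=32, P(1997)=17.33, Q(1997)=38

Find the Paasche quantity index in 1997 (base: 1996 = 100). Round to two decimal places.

106.91

Paasche quantity index uses current-period prices as weights.
ΣP(1997)·Q(1997) = 8.30×131 + 2.57×122 + 4.55×101 + 17.33×38 = 1087.3 + 313.54 + 459.55 + 658.54 = 2518.93
ΣP(1997)·Q(1996) = 8.30×125 + 2.57×99 + 4.55×112 + 17.33×32 = 1037.5 + 254.43 + 509.6 + 554.56 = 2356.09
Index = 2518.93 / 2356.09 × 100 = 106.9115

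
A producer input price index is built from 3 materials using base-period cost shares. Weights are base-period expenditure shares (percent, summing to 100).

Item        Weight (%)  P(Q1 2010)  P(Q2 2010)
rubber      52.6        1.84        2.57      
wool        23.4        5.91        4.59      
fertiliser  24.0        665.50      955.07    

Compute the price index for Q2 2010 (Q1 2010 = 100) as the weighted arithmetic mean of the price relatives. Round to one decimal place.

rubber: 52.6 × (2.57/1.84) = 52.6 × 1.396739 = 73.4685
wool: 23.4 × (4.59/5.91) = 23.4 × 0.776650 = 18.1736
fertiliser: 24.0 × (955.07/665.50) = 24.0 × 1.435116 = 34.4428
Index = Σ wᵢ·(p₁ᵢ/p₀ᵢ) = 73.4685 + 18.1736 + 34.4428 = 126.0849

126.1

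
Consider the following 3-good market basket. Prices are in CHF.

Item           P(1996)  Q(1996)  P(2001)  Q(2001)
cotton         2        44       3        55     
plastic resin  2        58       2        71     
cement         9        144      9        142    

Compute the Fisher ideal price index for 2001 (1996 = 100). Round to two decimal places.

Laspeyres component (base-period weights):
ΣP(2001)Q(1996) = 3×44 + 2×58 + 9×144 = 132 + 116 + 1296 = 1544
ΣP(1996)Q(1996) = 2×44 + 2×58 + 9×144 = 88 + 116 + 1296 = 1500
L = 1544 / 1500 × 100 = 102.9333
Paasche component (current-period weights):
ΣP(2001)Q(2001) = 3×55 + 2×71 + 9×142 = 165 + 142 + 1278 = 1585
ΣP(1996)Q(2001) = 2×55 + 2×71 + 9×142 = 110 + 142 + 1278 = 1530
P = 1585 / 1530 × 100 = 103.5948
Fisher = √(L × P) = √(102.9333 × 103.5948) = 103.2635

103.26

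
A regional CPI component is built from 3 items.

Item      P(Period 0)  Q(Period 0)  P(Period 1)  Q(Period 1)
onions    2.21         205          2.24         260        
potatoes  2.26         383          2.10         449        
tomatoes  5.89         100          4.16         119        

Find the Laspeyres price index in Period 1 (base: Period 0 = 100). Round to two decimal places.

88.04

Laspeyres price index uses base-period quantities as weights.
ΣP(Period 1)·Q(Period 0) = 2.24×205 + 2.10×383 + 4.16×100 = 459.2 + 804.3 + 416 = 1679.5
ΣP(Period 0)·Q(Period 0) = 2.21×205 + 2.26×383 + 5.89×100 = 453.05 + 865.58 + 589 = 1907.63
Index = 1679.5 / 1907.63 × 100 = 88.0412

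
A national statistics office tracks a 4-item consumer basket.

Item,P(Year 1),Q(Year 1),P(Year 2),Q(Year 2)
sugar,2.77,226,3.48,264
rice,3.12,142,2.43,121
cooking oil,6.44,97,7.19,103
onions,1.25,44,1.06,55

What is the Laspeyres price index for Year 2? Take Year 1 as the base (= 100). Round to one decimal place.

107.3

Laspeyres price index uses base-period quantities as weights.
ΣP(Year 2)·Q(Year 1) = 3.48×226 + 2.43×142 + 7.19×97 + 1.06×44 = 786.48 + 345.06 + 697.43 + 46.64 = 1875.61
ΣP(Year 1)·Q(Year 1) = 2.77×226 + 3.12×142 + 6.44×97 + 1.25×44 = 626.02 + 443.04 + 624.68 + 55 = 1748.74
Index = 1875.61 / 1748.74 × 100 = 107.2549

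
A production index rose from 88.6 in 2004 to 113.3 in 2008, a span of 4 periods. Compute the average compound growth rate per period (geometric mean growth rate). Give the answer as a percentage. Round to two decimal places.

6.34%

Growth factor = (113.3/88.6)^(1/4) = (1.278781)^(1/4) = 1.063406
Growth rate = 1.063406 − 1 = 0.063406 = 6.3406%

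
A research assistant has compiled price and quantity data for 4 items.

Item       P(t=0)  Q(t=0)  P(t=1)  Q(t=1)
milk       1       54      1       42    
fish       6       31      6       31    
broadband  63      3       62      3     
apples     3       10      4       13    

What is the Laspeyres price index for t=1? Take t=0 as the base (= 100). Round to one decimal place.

Laspeyres price index uses base-period quantities as weights.
ΣP(t=1)·Q(t=0) = 1×54 + 6×31 + 62×3 + 4×10 = 54 + 186 + 186 + 40 = 466
ΣP(t=0)·Q(t=0) = 1×54 + 6×31 + 63×3 + 3×10 = 54 + 186 + 189 + 30 = 459
Index = 466 / 459 × 100 = 101.5251

101.5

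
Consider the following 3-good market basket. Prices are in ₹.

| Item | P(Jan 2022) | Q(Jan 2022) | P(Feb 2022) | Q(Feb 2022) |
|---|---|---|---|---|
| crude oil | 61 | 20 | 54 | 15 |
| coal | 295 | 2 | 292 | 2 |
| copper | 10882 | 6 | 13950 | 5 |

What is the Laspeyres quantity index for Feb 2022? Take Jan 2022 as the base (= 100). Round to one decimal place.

83.3

Laspeyres quantity index uses base-period prices as weights.
ΣP(Jan 2022)·Q(Feb 2022) = 61×15 + 295×2 + 10882×5 = 915 + 590 + 54410 = 55915
ΣP(Jan 2022)·Q(Jan 2022) = 61×20 + 295×2 + 10882×6 = 1220 + 590 + 65292 = 67102
Index = 55915 / 67102 × 100 = 83.3284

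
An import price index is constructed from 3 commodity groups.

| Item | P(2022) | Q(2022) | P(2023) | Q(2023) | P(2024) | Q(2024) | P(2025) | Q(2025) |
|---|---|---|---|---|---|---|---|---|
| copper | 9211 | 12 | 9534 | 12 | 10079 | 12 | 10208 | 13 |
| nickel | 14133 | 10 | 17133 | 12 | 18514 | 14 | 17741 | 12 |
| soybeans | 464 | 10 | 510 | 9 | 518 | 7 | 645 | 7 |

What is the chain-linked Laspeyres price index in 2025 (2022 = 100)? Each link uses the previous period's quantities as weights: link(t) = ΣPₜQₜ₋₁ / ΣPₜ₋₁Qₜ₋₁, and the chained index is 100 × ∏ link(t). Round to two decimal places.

Link 2022→2023:
ΣP(2023)Q(2022) = 9534×12 + 17133×10 + 510×10 = 114408 + 171330 + 5100 = 290838
ΣP(2022)Q(2022) = 9211×12 + 14133×10 + 464×10 = 110532 + 141330 + 4640 = 256502
link = 290838/256502 = 1.133863
Link 2023→2024:
ΣP(2024)Q(2023) = 10079×12 + 18514×12 + 518×9 = 120948 + 222168 + 4662 = 347778
ΣP(2023)Q(2023) = 9534×12 + 17133×12 + 510×9 = 114408 + 205596 + 4590 = 324594
link = 347778/324594 = 1.071425
Link 2024→2025:
ΣP(2025)Q(2024) = 10208×12 + 17741×14 + 645×7 = 122496 + 248374 + 4515 = 375385
ΣP(2024)Q(2024) = 10079×12 + 18514×14 + 518×7 = 120948 + 259196 + 3626 = 383770
link = 375385/383770 = 0.978151
Chained index = 100 × 1.133863 × 1.071425 × 0.978151 = 118.8305

118.83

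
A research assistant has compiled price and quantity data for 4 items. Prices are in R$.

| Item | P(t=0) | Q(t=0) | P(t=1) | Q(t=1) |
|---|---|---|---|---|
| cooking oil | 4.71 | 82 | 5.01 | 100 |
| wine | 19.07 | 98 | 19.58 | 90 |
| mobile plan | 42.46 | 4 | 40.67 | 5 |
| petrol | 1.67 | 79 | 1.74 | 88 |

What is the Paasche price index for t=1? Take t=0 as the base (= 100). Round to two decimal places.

Paasche price index uses current-period quantities as weights.
ΣP(t=1)·Q(t=1) = 5.01×100 + 19.58×90 + 40.67×5 + 1.74×88 = 501 + 1762.2 + 203.35 + 153.12 = 2619.67
ΣP(t=0)·Q(t=1) = 4.71×100 + 19.07×90 + 42.46×5 + 1.67×88 = 471 + 1716.3 + 212.3 + 146.96 = 2546.56
Index = 2619.67 / 2546.56 × 100 = 102.8709

102.87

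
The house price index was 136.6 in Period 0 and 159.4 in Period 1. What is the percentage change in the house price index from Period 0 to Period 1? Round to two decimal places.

16.69%

Change = (159.4 − 136.6) / 136.6 × 100
       = 22.8 / 136.6 × 100 = 16.6911%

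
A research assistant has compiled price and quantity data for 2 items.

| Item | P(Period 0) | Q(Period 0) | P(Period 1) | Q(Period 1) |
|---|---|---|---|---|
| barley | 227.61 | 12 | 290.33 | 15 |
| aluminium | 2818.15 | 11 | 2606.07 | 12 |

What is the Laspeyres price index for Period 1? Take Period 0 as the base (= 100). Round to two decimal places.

Laspeyres price index uses base-period quantities as weights.
ΣP(Period 1)·Q(Period 0) = 290.33×12 + 2606.07×11 = 3483.96 + 28666.77 = 32150.73
ΣP(Period 0)·Q(Period 0) = 227.61×12 + 2818.15×11 = 2731.32 + 30999.65 = 33730.97
Index = 32150.73 / 33730.97 × 100 = 95.3152

95.32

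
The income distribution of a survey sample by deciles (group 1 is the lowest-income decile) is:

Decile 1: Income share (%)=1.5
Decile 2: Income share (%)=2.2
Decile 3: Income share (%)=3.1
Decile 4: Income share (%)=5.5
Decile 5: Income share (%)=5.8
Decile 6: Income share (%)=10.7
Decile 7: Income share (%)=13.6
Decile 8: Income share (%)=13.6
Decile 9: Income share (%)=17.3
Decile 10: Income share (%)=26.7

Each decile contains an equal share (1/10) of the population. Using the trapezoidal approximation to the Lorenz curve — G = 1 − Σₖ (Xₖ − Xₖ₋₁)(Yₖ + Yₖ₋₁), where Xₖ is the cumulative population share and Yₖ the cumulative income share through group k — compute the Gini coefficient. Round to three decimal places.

Cumulative income shares Yₖ: 0.0150, 0.0370, 0.0680, 0.1230, 0.1810, 0.2880, 0.4240, 0.5600, 0.7330, 1.0000
Σ (Xₖ−Xₖ₋₁)(Yₖ+Yₖ₋₁) = (1/10)(0.0150+0.0000) + (1/10)(0.0370+0.0150) + (1/10)(0.0680+0.0370) + (1/10)(0.1230+0.0680) + (1/10)(0.1810+0.1230) + (1/10)(0.2880+0.1810) + (1/10)(0.4240+0.2880) + (1/10)(0.5600+0.4240) + (1/10)(0.7330+0.5600) + (1/10)(1.0000+0.7330)
  = 0.0015 + 0.0052 + 0.0105 + 0.0191 + 0.0304 + 0.0469 + 0.0712 + 0.0984 + 0.1293 + 0.1733 = 0.5858
G = 1 − 0.5858 = 0.4142

0.414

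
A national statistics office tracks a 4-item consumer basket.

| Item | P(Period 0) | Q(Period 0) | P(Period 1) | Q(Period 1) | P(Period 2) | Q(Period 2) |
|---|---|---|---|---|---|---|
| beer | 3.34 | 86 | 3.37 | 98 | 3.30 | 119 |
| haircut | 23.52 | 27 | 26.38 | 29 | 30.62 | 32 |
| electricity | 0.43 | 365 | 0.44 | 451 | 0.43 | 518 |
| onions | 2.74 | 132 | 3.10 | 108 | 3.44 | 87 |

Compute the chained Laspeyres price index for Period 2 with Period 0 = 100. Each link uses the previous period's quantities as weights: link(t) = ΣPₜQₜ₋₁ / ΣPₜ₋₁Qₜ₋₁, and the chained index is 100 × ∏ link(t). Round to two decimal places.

119.02

Link Period 0→Period 1:
ΣP(Period 1)Q(Period 0) = 3.37×86 + 26.38×27 + 0.44×365 + 3.10×132 = 289.82 + 712.26 + 160.6 + 409.2 = 1571.88
ΣP(Period 0)Q(Period 0) = 3.34×86 + 23.52×27 + 0.43×365 + 2.74×132 = 287.24 + 635.04 + 156.95 + 361.68 = 1440.91
link = 1571.88/1440.91 = 1.090894
Link Period 1→Period 2:
ΣP(Period 2)Q(Period 1) = 3.30×98 + 30.62×29 + 0.43×451 + 3.44×108 = 323.4 + 887.98 + 193.93 + 371.52 = 1776.83
ΣP(Period 1)Q(Period 1) = 3.37×98 + 26.38×29 + 0.44×451 + 3.10×108 = 330.26 + 765.02 + 198.44 + 334.8 = 1628.52
link = 1776.83/1628.52 = 1.091070
Chained index = 100 × 1.090894 × 1.091070 = 119.0242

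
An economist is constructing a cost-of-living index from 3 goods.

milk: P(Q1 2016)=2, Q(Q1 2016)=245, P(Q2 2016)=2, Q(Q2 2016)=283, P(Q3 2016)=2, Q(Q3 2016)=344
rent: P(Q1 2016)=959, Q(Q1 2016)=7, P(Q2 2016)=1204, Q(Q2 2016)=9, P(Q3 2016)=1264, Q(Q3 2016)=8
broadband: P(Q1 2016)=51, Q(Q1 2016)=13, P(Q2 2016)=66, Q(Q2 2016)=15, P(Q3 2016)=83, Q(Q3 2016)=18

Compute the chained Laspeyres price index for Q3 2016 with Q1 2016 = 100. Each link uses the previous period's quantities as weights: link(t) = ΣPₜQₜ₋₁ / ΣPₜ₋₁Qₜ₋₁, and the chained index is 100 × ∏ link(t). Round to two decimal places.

132.25

Link Q1 2016→Q2 2016:
ΣP(Q2 2016)Q(Q1 2016) = 2×245 + 1204×7 + 66×13 = 490 + 8428 + 858 = 9776
ΣP(Q1 2016)Q(Q1 2016) = 2×245 + 959×7 + 51×13 = 490 + 6713 + 663 = 7866
link = 9776/7866 = 1.242817
Link Q2 2016→Q3 2016:
ΣP(Q3 2016)Q(Q2 2016) = 2×283 + 1264×9 + 83×15 = 566 + 11376 + 1245 = 13187
ΣP(Q2 2016)Q(Q2 2016) = 2×283 + 1204×9 + 66×15 = 566 + 10836 + 990 = 12392
link = 13187/12392 = 1.064154
Chained index = 100 × 1.242817 × 1.064154 = 132.2549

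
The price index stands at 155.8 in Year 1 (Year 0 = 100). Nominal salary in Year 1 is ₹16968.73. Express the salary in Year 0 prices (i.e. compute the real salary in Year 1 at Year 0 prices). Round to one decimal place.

Real = Nominal ÷ (Index/100) = 16968.73 ÷ (155.8/100)
     = 16968.73 ÷ 1.558 = 10891.3543

10891.4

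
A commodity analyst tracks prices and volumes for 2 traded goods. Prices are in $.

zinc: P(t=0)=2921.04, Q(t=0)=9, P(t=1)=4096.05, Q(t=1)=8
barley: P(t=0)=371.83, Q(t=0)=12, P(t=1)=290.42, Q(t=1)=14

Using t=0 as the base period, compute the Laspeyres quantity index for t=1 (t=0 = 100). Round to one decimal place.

Laspeyres quantity index uses base-period prices as weights.
ΣP(t=0)·Q(t=1) = 2921.04×8 + 371.83×14 = 23368.32 + 5205.62 = 28573.94
ΣP(t=0)·Q(t=0) = 2921.04×9 + 371.83×12 = 26289.36 + 4461.96 = 30751.32
Index = 28573.94 / 30751.32 × 100 = 92.9194

92.9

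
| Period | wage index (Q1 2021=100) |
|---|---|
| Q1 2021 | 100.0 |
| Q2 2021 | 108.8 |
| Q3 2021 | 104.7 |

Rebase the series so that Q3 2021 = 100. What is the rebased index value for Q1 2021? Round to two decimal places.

Rebased(Q1 2021) = 100.0 / 104.7 × 100 = 95.5110

95.51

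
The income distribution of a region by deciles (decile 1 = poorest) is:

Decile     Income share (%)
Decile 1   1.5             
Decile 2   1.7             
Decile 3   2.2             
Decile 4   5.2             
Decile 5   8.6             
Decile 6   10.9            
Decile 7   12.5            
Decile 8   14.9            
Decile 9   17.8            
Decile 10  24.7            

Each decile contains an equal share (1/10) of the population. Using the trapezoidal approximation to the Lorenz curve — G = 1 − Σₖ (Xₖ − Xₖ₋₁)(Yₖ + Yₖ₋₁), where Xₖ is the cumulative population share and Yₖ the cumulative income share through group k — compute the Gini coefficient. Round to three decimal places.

0.409

Cumulative income shares Yₖ: 0.0150, 0.0320, 0.0540, 0.1060, 0.1920, 0.3010, 0.4260, 0.5750, 0.7530, 1.0000
Σ (Xₖ−Xₖ₋₁)(Yₖ+Yₖ₋₁) = (1/10)(0.0150+0.0000) + (1/10)(0.0320+0.0150) + (1/10)(0.0540+0.0320) + (1/10)(0.1060+0.0540) + (1/10)(0.1920+0.1060) + (1/10)(0.3010+0.1920) + (1/10)(0.4260+0.3010) + (1/10)(0.5750+0.4260) + (1/10)(0.7530+0.5750) + (1/10)(1.0000+0.7530)
  = 0.0015 + 0.0047 + 0.0086 + 0.0160 + 0.0298 + 0.0493 + 0.0727 + 0.1001 + 0.1328 + 0.1753 = 0.5908
G = 1 − 0.5908 = 0.4092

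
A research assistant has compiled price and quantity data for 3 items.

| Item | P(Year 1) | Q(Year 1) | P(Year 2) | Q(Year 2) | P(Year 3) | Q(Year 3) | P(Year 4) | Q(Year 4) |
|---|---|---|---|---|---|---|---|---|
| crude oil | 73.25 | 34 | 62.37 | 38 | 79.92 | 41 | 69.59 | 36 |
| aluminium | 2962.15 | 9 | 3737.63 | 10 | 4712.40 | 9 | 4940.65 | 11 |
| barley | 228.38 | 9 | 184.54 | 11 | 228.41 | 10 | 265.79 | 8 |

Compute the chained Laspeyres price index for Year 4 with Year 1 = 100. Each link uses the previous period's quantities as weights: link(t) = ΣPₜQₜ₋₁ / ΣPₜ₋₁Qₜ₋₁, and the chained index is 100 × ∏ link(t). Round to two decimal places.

157.51

Link Year 1→Year 2:
ΣP(Year 2)Q(Year 1) = 62.37×34 + 3737.63×9 + 184.54×9 = 2120.58 + 33638.67 + 1660.86 = 37420.11
ΣP(Year 1)Q(Year 1) = 73.25×34 + 2962.15×9 + 228.38×9 = 2490.5 + 26659.35 + 2055.42 = 31205.27
link = 37420.11/31205.27 = 1.199160
Link Year 2→Year 3:
ΣP(Year 3)Q(Year 2) = 79.92×38 + 4712.40×10 + 228.41×11 = 3036.96 + 47124 + 2512.51 = 52673.47
ΣP(Year 2)Q(Year 2) = 62.37×38 + 3737.63×10 + 184.54×11 = 2370.06 + 37376.3 + 2029.94 = 41776.3
link = 52673.47/41776.3 = 1.260846
Link Year 3→Year 4:
ΣP(Year 4)Q(Year 3) = 69.59×41 + 4940.65×9 + 265.79×10 = 2853.19 + 44465.85 + 2657.9 = 49976.94
ΣP(Year 3)Q(Year 3) = 79.92×41 + 4712.40×9 + 228.41×10 = 3276.72 + 42411.6 + 2284.1 = 47972.42
link = 49976.94/47972.42 = 1.041785
Chained index = 100 × 1.199160 × 1.260846 × 1.041785 = 157.5133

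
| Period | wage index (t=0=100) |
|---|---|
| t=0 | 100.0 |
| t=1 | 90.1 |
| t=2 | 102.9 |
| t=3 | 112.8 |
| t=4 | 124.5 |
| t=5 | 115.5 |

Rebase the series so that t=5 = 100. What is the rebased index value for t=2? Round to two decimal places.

89.09

Rebased(t=2) = 102.9 / 115.5 × 100 = 89.0909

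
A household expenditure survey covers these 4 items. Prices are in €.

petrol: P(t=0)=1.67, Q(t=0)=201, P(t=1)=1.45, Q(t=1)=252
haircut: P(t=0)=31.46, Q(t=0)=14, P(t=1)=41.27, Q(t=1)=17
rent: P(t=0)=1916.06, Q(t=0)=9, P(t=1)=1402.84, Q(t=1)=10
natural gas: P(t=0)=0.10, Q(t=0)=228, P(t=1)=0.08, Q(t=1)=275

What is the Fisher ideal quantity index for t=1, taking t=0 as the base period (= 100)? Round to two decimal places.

Laspeyres component (base-period weights):
ΣP(t=0)Q(t=1) = 1.67×252 + 31.46×17 + 1916.06×10 + 0.10×275 = 420.84 + 534.82 + 19160.6 + 27.5 = 20143.76
ΣP(t=0)Q(t=0) = 1.67×201 + 31.46×14 + 1916.06×9 + 0.10×228 = 335.67 + 440.44 + 17244.54 + 22.8 = 18043.45
L = 20143.76 / 18043.45 × 100 = 111.6403
Paasche component (current-period weights):
ΣP(t=1)Q(t=1) = 1.45×252 + 41.27×17 + 1402.84×10 + 0.08×275 = 365.4 + 701.59 + 14028.4 + 22 = 15117.39
ΣP(t=1)Q(t=0) = 1.45×201 + 41.27×14 + 1402.84×9 + 0.08×228 = 291.45 + 577.78 + 12625.56 + 18.24 = 13513.03
P = 15117.39 / 13513.03 × 100 = 111.8727
Fisher = √(L × P) = √(111.6403 × 111.8727) = 111.7564

111.76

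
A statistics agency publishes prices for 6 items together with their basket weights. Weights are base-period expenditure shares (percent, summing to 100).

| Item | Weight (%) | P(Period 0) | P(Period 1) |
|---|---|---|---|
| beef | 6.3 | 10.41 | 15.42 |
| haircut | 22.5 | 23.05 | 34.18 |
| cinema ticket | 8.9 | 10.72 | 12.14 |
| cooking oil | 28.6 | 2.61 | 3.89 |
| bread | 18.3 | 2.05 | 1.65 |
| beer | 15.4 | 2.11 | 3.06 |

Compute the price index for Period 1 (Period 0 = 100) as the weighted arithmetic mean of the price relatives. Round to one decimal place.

132.5

beef: 6.3 × (15.42/10.41) = 6.3 × 1.481268 = 9.3320
haircut: 22.5 × (34.18/23.05) = 22.5 × 1.482863 = 33.3644
cinema ticket: 8.9 × (12.14/10.72) = 8.9 × 1.132463 = 10.0789
cooking oil: 28.6 × (3.89/2.61) = 28.6 × 1.490421 = 42.6261
bread: 18.3 × (1.65/2.05) = 18.3 × 0.804878 = 14.7293
beer: 15.4 × (3.06/2.11) = 15.4 × 1.450237 = 22.3336
Index = Σ wᵢ·(p₁ᵢ/p₀ᵢ) = 9.3320 + 33.3644 + 10.0789 + 42.6261 + 14.7293 + 22.3336 = 132.4643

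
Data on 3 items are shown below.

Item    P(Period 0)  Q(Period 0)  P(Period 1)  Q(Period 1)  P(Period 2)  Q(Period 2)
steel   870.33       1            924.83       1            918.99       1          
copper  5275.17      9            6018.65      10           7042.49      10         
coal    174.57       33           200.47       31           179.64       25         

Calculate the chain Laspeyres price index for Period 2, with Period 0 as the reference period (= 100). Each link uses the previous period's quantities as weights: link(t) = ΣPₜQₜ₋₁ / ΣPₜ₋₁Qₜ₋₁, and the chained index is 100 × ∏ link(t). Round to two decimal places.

Link Period 0→Period 1:
ΣP(Period 1)Q(Period 0) = 924.83×1 + 6018.65×9 + 200.47×33 = 924.83 + 54167.85 + 6615.51 = 61708.19
ΣP(Period 0)Q(Period 0) = 870.33×1 + 5275.17×9 + 174.57×33 = 870.33 + 47476.53 + 5760.81 = 54107.67
link = 61708.19/54107.67 = 1.140470
Link Period 1→Period 2:
ΣP(Period 2)Q(Period 1) = 918.99×1 + 7042.49×10 + 179.64×31 = 918.99 + 70424.9 + 5568.84 = 76912.73
ΣP(Period 1)Q(Period 1) = 924.83×1 + 6018.65×10 + 200.47×31 = 924.83 + 60186.5 + 6214.57 = 67325.9
link = 76912.73/67325.9 = 1.142394
Chained index = 100 × 1.140470 × 1.142394 = 130.2867

130.29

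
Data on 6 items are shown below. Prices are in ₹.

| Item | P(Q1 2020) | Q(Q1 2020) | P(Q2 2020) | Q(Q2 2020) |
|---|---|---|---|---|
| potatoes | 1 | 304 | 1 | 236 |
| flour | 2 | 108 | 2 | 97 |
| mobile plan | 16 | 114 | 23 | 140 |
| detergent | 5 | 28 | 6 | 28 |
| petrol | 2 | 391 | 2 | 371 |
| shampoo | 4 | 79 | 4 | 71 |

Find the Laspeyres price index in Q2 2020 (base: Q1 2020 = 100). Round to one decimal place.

Laspeyres price index uses base-period quantities as weights.
ΣP(Q2 2020)·Q(Q1 2020) = 1×304 + 2×108 + 23×114 + 6×28 + 2×391 + 4×79 = 304 + 216 + 2622 + 168 + 782 + 316 = 4408
ΣP(Q1 2020)·Q(Q1 2020) = 1×304 + 2×108 + 16×114 + 5×28 + 2×391 + 4×79 = 304 + 216 + 1824 + 140 + 782 + 316 = 3582
Index = 4408 / 3582 × 100 = 123.0597

123.1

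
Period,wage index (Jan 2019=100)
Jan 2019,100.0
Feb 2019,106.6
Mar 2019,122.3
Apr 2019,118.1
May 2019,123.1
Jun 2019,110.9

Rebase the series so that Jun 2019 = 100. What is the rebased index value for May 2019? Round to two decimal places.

Rebased(May 2019) = 123.1 / 110.9 × 100 = 111.0009

111.00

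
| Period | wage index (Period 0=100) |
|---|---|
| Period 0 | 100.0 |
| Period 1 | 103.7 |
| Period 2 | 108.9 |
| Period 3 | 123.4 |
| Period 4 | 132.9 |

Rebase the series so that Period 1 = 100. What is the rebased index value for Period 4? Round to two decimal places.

128.16

Rebased(Period 4) = 132.9 / 103.7 × 100 = 128.1581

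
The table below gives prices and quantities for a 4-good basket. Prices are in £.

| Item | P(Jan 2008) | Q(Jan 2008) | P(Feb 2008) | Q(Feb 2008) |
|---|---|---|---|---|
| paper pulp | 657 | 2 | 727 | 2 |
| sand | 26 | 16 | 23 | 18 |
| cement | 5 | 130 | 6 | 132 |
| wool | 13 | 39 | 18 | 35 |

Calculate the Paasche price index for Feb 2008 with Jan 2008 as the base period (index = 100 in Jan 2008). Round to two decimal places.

Paasche price index uses current-period quantities as weights.
ΣP(Feb 2008)·Q(Feb 2008) = 727×2 + 23×18 + 6×132 + 18×35 = 1454 + 414 + 792 + 630 = 3290
ΣP(Jan 2008)·Q(Feb 2008) = 657×2 + 26×18 + 5×132 + 13×35 = 1314 + 468 + 660 + 455 = 2897
Index = 3290 / 2897 × 100 = 113.5658

113.57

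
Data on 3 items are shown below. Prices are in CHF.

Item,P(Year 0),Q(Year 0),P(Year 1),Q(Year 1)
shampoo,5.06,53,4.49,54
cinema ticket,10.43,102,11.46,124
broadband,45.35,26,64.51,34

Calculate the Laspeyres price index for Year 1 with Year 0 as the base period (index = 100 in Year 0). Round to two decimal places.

122.82

Laspeyres price index uses base-period quantities as weights.
ΣP(Year 1)·Q(Year 0) = 4.49×53 + 11.46×102 + 64.51×26 = 237.97 + 1168.92 + 1677.26 = 3084.15
ΣP(Year 0)·Q(Year 0) = 5.06×53 + 10.43×102 + 45.35×26 = 268.18 + 1063.86 + 1179.1 = 2511.14
Index = 3084.15 / 2511.14 × 100 = 122.8187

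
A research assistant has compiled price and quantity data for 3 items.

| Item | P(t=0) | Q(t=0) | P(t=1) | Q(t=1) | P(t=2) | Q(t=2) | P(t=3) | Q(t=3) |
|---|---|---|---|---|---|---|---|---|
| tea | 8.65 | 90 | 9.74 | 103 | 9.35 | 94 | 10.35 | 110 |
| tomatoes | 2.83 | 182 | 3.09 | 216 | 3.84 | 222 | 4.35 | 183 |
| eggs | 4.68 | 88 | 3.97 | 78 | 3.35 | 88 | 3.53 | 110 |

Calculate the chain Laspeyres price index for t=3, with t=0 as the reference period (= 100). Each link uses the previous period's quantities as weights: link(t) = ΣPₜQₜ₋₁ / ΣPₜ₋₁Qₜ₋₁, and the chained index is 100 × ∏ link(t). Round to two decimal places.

Link t=0→t=1:
ΣP(t=1)Q(t=0) = 9.74×90 + 3.09×182 + 3.97×88 = 876.6 + 562.38 + 349.36 = 1788.34
ΣP(t=0)Q(t=0) = 8.65×90 + 2.83×182 + 4.68×88 = 778.5 + 515.06 + 411.84 = 1705.4
link = 1788.34/1705.4 = 1.048634
Link t=1→t=2:
ΣP(t=2)Q(t=1) = 9.35×103 + 3.84×216 + 3.35×78 = 963.05 + 829.44 + 261.3 = 2053.79
ΣP(t=1)Q(t=1) = 9.74×103 + 3.09×216 + 3.97×78 = 1003.22 + 667.44 + 309.66 = 1980.32
link = 2053.79/1980.32 = 1.037100
Link t=2→t=3:
ΣP(t=3)Q(t=2) = 10.35×94 + 4.35×222 + 3.53×88 = 972.9 + 965.7 + 310.64 = 2249.24
ΣP(t=2)Q(t=2) = 9.35×94 + 3.84×222 + 3.35×88 = 878.9 + 852.48 + 294.8 = 2026.18
link = 2249.24/2026.18 = 1.110089
Chained index = 100 × 1.048634 × 1.037100 × 1.110089 = 120.7264

120.73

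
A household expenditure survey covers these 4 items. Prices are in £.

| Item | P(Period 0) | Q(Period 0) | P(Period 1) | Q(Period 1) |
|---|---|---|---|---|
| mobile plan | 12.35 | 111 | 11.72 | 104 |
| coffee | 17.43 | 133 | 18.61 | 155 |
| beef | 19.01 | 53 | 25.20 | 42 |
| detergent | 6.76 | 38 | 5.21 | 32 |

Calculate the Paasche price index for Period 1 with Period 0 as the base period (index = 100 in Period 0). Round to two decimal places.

Paasche price index uses current-period quantities as weights.
ΣP(Period 1)·Q(Period 1) = 11.72×104 + 18.61×155 + 25.20×42 + 5.21×32 = 1218.88 + 2884.55 + 1058.4 + 166.72 = 5328.55
ΣP(Period 0)·Q(Period 1) = 12.35×104 + 17.43×155 + 19.01×42 + 6.76×32 = 1284.4 + 2701.65 + 798.42 + 216.32 = 5000.79
Index = 5328.55 / 5000.79 × 100 = 106.5542

106.55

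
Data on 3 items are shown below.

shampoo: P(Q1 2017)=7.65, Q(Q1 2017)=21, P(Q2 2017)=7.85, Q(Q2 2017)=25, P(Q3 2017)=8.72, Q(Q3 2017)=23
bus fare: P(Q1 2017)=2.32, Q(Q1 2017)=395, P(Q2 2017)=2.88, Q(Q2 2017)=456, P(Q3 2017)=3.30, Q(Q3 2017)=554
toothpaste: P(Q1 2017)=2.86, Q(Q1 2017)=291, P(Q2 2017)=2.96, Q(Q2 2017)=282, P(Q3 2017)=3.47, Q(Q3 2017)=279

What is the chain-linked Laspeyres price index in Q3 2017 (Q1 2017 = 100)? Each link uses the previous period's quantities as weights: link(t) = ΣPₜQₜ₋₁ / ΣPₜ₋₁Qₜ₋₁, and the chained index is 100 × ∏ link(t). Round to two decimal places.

130.59

Link Q1 2017→Q2 2017:
ΣP(Q2 2017)Q(Q1 2017) = 7.85×21 + 2.88×395 + 2.96×291 = 164.85 + 1137.6 + 861.36 = 2163.81
ΣP(Q1 2017)Q(Q1 2017) = 7.65×21 + 2.32×395 + 2.86×291 = 160.65 + 916.4 + 832.26 = 1909.31
link = 2163.81/1909.31 = 1.133294
Link Q2 2017→Q3 2017:
ΣP(Q3 2017)Q(Q2 2017) = 8.72×25 + 3.30×456 + 3.47×282 = 218 + 1504.8 + 978.54 = 2701.34
ΣP(Q2 2017)Q(Q2 2017) = 7.85×25 + 2.88×456 + 2.96×282 = 196.25 + 1313.28 + 834.72 = 2344.25
link = 2701.34/2344.25 = 1.152326
Chained index = 100 × 1.133294 × 1.152326 = 130.5924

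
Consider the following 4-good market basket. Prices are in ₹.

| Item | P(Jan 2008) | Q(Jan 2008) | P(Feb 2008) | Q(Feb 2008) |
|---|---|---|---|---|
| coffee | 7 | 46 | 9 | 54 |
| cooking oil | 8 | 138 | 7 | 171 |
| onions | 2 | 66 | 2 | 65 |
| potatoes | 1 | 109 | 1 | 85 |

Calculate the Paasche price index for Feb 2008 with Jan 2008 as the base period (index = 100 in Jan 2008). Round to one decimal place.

Paasche price index uses current-period quantities as weights.
ΣP(Feb 2008)·Q(Feb 2008) = 9×54 + 7×171 + 2×65 + 1×85 = 486 + 1197 + 130 + 85 = 1898
ΣP(Jan 2008)·Q(Feb 2008) = 7×54 + 8×171 + 2×65 + 1×85 = 378 + 1368 + 130 + 85 = 1961
Index = 1898 / 1961 × 100 = 96.7874

96.8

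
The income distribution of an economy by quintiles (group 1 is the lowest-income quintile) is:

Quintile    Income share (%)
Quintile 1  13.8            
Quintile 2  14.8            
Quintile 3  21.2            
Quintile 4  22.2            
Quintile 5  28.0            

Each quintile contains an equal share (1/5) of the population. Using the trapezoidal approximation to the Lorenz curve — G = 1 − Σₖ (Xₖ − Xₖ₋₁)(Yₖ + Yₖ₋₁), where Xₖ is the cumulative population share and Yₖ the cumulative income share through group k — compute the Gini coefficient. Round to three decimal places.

Cumulative income shares Yₖ: 0.1380, 0.2860, 0.4980, 0.7200, 1.0000
Σ (Xₖ−Xₖ₋₁)(Yₖ+Yₖ₋₁) = (1/5)(0.1380+0.0000) + (1/5)(0.2860+0.1380) + (1/5)(0.4980+0.2860) + (1/5)(0.7200+0.4980) + (1/5)(1.0000+0.7200)
  = 0.0276 + 0.0848 + 0.1568 + 0.2436 + 0.3440 = 0.8568
G = 1 − 0.8568 = 0.1432

0.143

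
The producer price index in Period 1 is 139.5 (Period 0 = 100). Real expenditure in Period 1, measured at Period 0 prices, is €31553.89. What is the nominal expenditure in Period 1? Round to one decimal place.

44017.7

Nominal = Real × (Index/100) = 31553.89 × (139.5/100)
        = 31553.89 × 1.395 = 44017.6765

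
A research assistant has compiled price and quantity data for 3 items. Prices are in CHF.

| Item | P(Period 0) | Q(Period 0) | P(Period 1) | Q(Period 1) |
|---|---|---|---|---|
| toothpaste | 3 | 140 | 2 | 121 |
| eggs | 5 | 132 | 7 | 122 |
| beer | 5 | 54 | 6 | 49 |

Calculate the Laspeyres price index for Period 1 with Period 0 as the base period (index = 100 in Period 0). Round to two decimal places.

113.19

Laspeyres price index uses base-period quantities as weights.
ΣP(Period 1)·Q(Period 0) = 2×140 + 7×132 + 6×54 = 280 + 924 + 324 = 1528
ΣP(Period 0)·Q(Period 0) = 3×140 + 5×132 + 5×54 = 420 + 660 + 270 = 1350
Index = 1528 / 1350 × 100 = 113.1852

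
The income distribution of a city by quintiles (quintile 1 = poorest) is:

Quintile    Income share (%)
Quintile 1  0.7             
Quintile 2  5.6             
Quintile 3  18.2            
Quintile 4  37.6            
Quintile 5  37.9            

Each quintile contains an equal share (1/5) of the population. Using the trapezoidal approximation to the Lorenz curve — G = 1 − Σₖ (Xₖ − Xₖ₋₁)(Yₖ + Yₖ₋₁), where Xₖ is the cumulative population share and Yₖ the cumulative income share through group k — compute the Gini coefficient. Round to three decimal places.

0.426

Cumulative income shares Yₖ: 0.0070, 0.0630, 0.2450, 0.6210, 1.0000
Σ (Xₖ−Xₖ₋₁)(Yₖ+Yₖ₋₁) = (1/5)(0.0070+0.0000) + (1/5)(0.0630+0.0070) + (1/5)(0.2450+0.0630) + (1/5)(0.6210+0.2450) + (1/5)(1.0000+0.6210)
  = 0.0014 + 0.0140 + 0.0616 + 0.1732 + 0.3242 = 0.5744
G = 1 − 0.5744 = 0.4256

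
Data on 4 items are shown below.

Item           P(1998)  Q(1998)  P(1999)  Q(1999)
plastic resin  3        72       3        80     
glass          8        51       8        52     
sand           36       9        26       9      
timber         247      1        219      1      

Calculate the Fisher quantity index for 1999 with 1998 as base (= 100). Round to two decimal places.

Laspeyres component (base-period weights):
ΣP(1998)Q(1999) = 3×80 + 8×52 + 36×9 + 247×1 = 240 + 416 + 324 + 247 = 1227
ΣP(1998)Q(1998) = 3×72 + 8×51 + 36×9 + 247×1 = 216 + 408 + 324 + 247 = 1195
L = 1227 / 1195 × 100 = 102.6778
Paasche component (current-period weights):
ΣP(1999)Q(1999) = 3×80 + 8×52 + 26×9 + 219×1 = 240 + 416 + 234 + 219 = 1109
ΣP(1999)Q(1998) = 3×72 + 8×51 + 26×9 + 219×1 = 216 + 408 + 234 + 219 = 1077
P = 1109 / 1077 × 100 = 102.9712
Fisher = √(L × P) = √(102.6778 × 102.9712) = 102.8244

102.82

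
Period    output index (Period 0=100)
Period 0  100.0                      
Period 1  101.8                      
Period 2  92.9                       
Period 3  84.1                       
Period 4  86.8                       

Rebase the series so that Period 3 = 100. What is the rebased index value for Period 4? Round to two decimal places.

103.21

Rebased(Period 4) = 86.8 / 84.1 × 100 = 103.2105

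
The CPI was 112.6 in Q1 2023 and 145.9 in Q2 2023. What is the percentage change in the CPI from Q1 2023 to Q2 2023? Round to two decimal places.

Change = (145.9 − 112.6) / 112.6 × 100
       = 33.3 / 112.6 × 100 = 29.5737%

29.57%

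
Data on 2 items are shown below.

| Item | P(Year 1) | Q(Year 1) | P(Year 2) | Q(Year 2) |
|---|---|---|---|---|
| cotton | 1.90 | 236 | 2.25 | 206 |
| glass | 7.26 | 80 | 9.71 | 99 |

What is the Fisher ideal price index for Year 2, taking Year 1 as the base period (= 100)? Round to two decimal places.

Laspeyres component (base-period weights):
ΣP(Year 2)Q(Year 1) = 2.25×236 + 9.71×80 = 531 + 776.8 = 1307.8
ΣP(Year 1)Q(Year 1) = 1.90×236 + 7.26×80 = 448.4 + 580.8 = 1029.2
L = 1307.8 / 1029.2 × 100 = 127.0696
Paasche component (current-period weights):
ΣP(Year 2)Q(Year 2) = 2.25×206 + 9.71×99 = 463.5 + 961.29 = 1424.79
ΣP(Year 1)Q(Year 2) = 1.90×206 + 7.26×99 = 391.4 + 718.74 = 1110.14
P = 1424.79 / 1110.14 × 100 = 128.3433
Fisher = √(L × P) = √(127.0696 × 128.3433) = 127.7048

127.70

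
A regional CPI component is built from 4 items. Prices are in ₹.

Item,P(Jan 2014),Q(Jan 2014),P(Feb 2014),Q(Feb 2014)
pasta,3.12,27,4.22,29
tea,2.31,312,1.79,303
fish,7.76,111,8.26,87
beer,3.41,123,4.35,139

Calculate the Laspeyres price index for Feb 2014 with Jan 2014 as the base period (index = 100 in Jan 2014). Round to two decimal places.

101.85

Laspeyres price index uses base-period quantities as weights.
ΣP(Feb 2014)·Q(Jan 2014) = 4.22×27 + 1.79×312 + 8.26×111 + 4.35×123 = 113.94 + 558.48 + 916.86 + 535.05 = 2124.33
ΣP(Jan 2014)·Q(Jan 2014) = 3.12×27 + 2.31×312 + 7.76×111 + 3.41×123 = 84.24 + 720.72 + 861.36 + 419.43 = 2085.75
Index = 2124.33 / 2085.75 × 100 = 101.8497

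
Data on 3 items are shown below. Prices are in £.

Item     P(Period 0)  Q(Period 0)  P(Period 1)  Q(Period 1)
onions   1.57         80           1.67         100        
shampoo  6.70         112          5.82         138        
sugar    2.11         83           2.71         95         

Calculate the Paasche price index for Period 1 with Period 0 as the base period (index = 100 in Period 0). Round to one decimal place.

95.8

Paasche price index uses current-period quantities as weights.
ΣP(Period 1)·Q(Period 1) = 1.67×100 + 5.82×138 + 2.71×95 = 167 + 803.16 + 257.45 = 1227.61
ΣP(Period 0)·Q(Period 1) = 1.57×100 + 6.70×138 + 2.11×95 = 157 + 924.6 + 200.45 = 1282.05
Index = 1227.61 / 1282.05 × 100 = 95.7537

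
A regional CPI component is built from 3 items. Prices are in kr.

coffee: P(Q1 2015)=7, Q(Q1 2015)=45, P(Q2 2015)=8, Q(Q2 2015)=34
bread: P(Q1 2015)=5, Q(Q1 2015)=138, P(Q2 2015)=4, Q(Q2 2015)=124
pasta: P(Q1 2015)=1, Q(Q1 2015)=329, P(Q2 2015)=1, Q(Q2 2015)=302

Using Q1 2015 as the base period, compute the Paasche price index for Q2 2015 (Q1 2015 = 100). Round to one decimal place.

Paasche price index uses current-period quantities as weights.
ΣP(Q2 2015)·Q(Q2 2015) = 8×34 + 4×124 + 1×302 = 272 + 496 + 302 = 1070
ΣP(Q1 2015)·Q(Q2 2015) = 7×34 + 5×124 + 1×302 = 238 + 620 + 302 = 1160
Index = 1070 / 1160 × 100 = 92.2414

92.2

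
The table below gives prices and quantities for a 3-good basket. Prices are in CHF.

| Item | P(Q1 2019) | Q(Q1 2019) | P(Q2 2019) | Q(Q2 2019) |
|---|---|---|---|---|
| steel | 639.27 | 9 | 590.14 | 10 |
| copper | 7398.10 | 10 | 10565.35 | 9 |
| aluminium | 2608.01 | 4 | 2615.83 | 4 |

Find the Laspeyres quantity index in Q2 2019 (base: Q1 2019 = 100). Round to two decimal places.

Laspeyres quantity index uses base-period prices as weights.
ΣP(Q1 2019)·Q(Q2 2019) = 639.27×10 + 7398.10×9 + 2608.01×4 = 6392.7 + 66582.9 + 10432.04 = 83407.64
ΣP(Q1 2019)·Q(Q1 2019) = 639.27×9 + 7398.10×10 + 2608.01×4 = 5753.43 + 73981 + 10432.04 = 90166.47
Index = 83407.64 / 90166.47 × 100 = 92.5041

92.50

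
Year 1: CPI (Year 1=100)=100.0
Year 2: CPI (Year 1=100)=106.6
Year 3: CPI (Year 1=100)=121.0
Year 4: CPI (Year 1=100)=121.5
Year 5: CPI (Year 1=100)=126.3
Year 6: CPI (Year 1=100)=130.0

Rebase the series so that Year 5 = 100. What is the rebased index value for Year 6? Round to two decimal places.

102.93

Rebased(Year 6) = 130.0 / 126.3 × 100 = 102.9295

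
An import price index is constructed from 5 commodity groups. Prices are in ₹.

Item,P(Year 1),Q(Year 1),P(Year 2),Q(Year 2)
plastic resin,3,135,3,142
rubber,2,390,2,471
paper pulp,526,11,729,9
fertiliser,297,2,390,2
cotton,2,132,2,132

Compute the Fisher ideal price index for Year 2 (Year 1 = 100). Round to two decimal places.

129.91

Laspeyres component (base-period weights):
ΣP(Year 2)Q(Year 1) = 3×135 + 2×390 + 729×11 + 390×2 + 2×132 = 405 + 780 + 8019 + 780 + 264 = 10248
ΣP(Year 1)Q(Year 1) = 3×135 + 2×390 + 526×11 + 297×2 + 2×132 = 405 + 780 + 5786 + 594 + 264 = 7829
L = 10248 / 7829 × 100 = 130.8979
Paasche component (current-period weights):
ΣP(Year 2)Q(Year 2) = 3×142 + 2×471 + 729×9 + 390×2 + 2×132 = 426 + 942 + 6561 + 780 + 264 = 8973
ΣP(Year 1)Q(Year 2) = 3×142 + 2×471 + 526×9 + 297×2 + 2×132 = 426 + 942 + 4734 + 594 + 264 = 6960
P = 8973 / 6960 × 100 = 128.9224
Fisher = √(L × P) = √(130.8979 × 128.9224) = 129.9064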